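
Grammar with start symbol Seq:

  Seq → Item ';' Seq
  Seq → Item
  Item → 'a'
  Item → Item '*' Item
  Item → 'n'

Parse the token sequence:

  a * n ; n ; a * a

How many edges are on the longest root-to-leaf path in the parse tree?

5

[Seq [Item [Item a] * [Item n]] ; [Seq [Item n] ; [Seq [Item [Item a] * [Item a]]]]]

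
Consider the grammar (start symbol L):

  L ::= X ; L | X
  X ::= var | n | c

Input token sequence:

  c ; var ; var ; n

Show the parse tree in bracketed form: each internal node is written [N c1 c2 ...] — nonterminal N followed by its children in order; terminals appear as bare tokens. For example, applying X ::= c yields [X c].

[L [X c] ; [L [X var] ; [L [X var] ; [L [X n]]]]]

L
X ; L
c ; L
c ; X ; L
c ; var ; L
c ; var ; X ; L
c ; var ; var ; L
c ; var ; var ; X
c ; var ; var ; n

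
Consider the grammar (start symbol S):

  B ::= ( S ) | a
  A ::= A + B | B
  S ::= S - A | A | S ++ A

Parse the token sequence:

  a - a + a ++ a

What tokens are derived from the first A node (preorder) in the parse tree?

[S [S [S [A [B a]]] - [A [A [B a]] + [B a]]] ++ [A [B a]]]

a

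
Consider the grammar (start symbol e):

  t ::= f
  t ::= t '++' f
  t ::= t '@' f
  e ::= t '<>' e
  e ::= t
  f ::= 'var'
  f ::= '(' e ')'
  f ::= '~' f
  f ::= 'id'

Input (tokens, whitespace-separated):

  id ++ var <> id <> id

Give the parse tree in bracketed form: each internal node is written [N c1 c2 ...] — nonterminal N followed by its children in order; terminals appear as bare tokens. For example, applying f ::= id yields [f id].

[e [t [t [f id]] ++ [f var]] <> [e [t [f id]] <> [e [t [f id]]]]]

e
t <> e
t ++ f <> e
f ++ f <> e
id ++ f <> e
id ++ var <> e
id ++ var <> t <> e
id ++ var <> f <> e
id ++ var <> id <> e
id ++ var <> id <> t
id ++ var <> id <> f
id ++ var <> id <> id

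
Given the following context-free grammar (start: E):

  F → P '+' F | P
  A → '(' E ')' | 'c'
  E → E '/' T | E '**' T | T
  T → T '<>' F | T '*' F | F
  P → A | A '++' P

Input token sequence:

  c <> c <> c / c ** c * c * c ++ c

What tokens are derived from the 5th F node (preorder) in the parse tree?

[E [E [E [T [T [T [F [P [A c]]]] <> [F [P [A c]]]] <> [F [P [A c]]]]] / [T [F [P [A c]]]]] ** [T [T [T [F [P [A c]]]] * [F [P [A c]]]] * [F [P [A c] ++ [P [A c]]]]]]

c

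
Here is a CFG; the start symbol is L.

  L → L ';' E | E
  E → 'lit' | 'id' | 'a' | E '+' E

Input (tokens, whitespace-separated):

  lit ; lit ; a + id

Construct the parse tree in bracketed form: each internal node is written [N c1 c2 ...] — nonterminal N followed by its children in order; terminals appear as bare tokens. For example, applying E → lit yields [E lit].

[L [L [L [E lit]] ; [E lit]] ; [E [E a] + [E id]]]

L
L ; E
L ; E ; E
E ; E ; E
lit ; E ; E
lit ; lit ; E
lit ; lit ; E + E
lit ; lit ; a + E
lit ; lit ; a + id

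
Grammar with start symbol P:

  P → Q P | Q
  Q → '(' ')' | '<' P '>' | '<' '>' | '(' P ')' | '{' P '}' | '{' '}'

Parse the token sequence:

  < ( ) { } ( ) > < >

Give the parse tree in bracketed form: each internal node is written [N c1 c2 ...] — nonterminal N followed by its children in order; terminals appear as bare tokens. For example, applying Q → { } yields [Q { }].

[P [Q < [P [Q ( )] [P [Q { }] [P [Q ( )]]]] >] [P [Q < >]]]

P
Q P
< P > P
< Q P > P
< ( ) P > P
< ( ) Q P > P
< ( ) { } P > P
< ( ) { } Q > P
< ( ) { } ( ) > P
< ( ) { } ( ) > Q
< ( ) { } ( ) > < >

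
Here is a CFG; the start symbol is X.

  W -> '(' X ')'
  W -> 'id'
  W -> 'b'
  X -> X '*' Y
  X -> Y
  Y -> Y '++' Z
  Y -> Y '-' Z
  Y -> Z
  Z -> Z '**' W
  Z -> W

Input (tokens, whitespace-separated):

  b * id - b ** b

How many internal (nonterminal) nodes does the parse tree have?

[X [X [Y [Z [W b]]]] * [Y [Y [Z [W id]]] - [Z [Z [W b]] ** [W b]]]]

13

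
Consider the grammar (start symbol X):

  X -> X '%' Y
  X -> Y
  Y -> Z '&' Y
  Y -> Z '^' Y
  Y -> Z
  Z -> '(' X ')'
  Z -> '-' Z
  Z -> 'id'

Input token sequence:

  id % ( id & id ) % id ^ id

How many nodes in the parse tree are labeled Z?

[X [X [X [Y [Z id]]] % [Y [Z ( [X [Y [Z id] & [Y [Z id]]]] )]]] % [Y [Z id] ^ [Y [Z id]]]]

6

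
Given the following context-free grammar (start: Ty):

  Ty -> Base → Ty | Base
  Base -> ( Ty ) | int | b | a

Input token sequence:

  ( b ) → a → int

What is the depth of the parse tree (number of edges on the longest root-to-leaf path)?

[Ty [Base ( [Ty [Base b]] )] → [Ty [Base a] → [Ty [Base int]]]]

4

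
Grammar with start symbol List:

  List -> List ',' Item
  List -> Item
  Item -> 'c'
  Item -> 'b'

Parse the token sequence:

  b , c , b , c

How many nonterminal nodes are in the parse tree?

[List [List [List [List [Item b]] , [Item c]] , [Item b]] , [Item c]]

8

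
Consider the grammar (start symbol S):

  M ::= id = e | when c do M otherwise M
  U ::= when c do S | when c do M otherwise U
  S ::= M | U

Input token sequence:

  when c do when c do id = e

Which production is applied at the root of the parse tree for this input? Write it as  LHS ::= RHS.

[S [U when c do [S [U when c do [S [M id = e]]]]]]

S ::= U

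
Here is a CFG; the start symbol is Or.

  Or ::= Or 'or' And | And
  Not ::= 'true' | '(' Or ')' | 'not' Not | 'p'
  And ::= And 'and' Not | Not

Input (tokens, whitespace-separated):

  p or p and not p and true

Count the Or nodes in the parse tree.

[Or [Or [And [Not p]]] or [And [And [And [Not p]] and [Not not [Not p]]] and [Not true]]]

2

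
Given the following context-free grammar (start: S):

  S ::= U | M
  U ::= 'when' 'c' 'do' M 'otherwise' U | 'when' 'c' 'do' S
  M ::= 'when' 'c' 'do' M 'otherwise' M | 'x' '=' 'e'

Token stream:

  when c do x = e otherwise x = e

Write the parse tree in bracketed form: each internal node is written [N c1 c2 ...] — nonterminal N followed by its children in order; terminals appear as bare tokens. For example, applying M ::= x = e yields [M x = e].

[S [M when c do [M x = e] otherwise [M x = e]]]

S
M
when c do M otherwise M
when c do x = e otherwise M
when c do x = e otherwise x = e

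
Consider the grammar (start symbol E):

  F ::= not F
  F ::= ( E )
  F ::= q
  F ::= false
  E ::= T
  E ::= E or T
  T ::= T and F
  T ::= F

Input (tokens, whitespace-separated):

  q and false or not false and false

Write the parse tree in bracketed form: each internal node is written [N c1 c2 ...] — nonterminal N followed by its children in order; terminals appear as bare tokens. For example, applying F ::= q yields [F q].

[E [E [T [T [F q]] and [F false]]] or [T [T [F not [F false]]] and [F false]]]

E
E or T
T or T
T and F or T
F and F or T
q and F or T
q and false or T
q and false or T and F
q and false or F and F
q and false or not F and F
q and false or not false and F
q and false or not false and false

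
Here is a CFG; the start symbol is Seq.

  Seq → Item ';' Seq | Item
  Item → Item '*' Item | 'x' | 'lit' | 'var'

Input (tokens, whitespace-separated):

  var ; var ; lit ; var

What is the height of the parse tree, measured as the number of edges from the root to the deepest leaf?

5

[Seq [Item var] ; [Seq [Item var] ; [Seq [Item lit] ; [Seq [Item var]]]]]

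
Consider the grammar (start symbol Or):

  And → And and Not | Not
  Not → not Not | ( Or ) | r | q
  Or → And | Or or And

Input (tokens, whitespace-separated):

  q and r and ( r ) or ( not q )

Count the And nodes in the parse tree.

6

[Or [Or [And [And [And [Not q]] and [Not r]] and [Not ( [Or [And [Not r]]] )]]] or [And [Not ( [Or [And [Not not [Not q]]]] )]]]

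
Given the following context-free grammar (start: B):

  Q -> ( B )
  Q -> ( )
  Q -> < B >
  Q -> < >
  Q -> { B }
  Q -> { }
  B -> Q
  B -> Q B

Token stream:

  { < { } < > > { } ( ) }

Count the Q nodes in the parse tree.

[B [Q { [B [Q < [B [Q { }] [B [Q < >]]] >] [B [Q { }] [B [Q ( )]]]] }]]

6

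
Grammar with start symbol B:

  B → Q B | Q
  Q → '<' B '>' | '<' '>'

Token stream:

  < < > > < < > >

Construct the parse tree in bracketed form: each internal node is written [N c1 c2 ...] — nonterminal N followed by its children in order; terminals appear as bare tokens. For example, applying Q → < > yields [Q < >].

[B [Q < [B [Q < >]] >] [B [Q < [B [Q < >]] >]]]

B
Q B
< B > B
< Q > B
< < > > B
< < > > Q
< < > > < B >
< < > > < Q >
< < > > < < > >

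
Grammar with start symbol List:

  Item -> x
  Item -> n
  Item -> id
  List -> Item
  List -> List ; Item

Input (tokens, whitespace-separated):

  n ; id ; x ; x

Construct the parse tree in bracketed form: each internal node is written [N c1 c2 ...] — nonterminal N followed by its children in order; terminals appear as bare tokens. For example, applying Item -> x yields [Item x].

[List [List [List [List [Item n]] ; [Item id]] ; [Item x]] ; [Item x]]

List
List ; Item
List ; Item ; Item
List ; Item ; Item ; Item
Item ; Item ; Item ; Item
n ; Item ; Item ; Item
n ; id ; Item ; Item
n ; id ; x ; Item
n ; id ; x ; x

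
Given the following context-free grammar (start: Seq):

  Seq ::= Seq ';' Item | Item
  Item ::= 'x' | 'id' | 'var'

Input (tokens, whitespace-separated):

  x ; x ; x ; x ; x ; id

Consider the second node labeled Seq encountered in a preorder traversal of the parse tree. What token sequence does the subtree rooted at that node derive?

x ; x ; x ; x ; x

[Seq [Seq [Seq [Seq [Seq [Seq [Item x]] ; [Item x]] ; [Item x]] ; [Item x]] ; [Item x]] ; [Item id]]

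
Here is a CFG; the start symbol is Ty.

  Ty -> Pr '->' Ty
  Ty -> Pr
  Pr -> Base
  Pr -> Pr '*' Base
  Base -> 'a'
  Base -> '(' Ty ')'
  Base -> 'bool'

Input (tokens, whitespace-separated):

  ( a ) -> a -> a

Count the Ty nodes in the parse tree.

[Ty [Pr [Base ( [Ty [Pr [Base a]]] )]] -> [Ty [Pr [Base a]] -> [Ty [Pr [Base a]]]]]

4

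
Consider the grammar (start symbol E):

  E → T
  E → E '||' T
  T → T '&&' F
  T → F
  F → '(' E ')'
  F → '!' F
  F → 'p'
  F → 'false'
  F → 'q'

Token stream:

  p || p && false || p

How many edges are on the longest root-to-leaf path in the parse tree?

5

[E [E [E [T [F p]]] || [T [T [F p]] && [F false]]] || [T [F p]]]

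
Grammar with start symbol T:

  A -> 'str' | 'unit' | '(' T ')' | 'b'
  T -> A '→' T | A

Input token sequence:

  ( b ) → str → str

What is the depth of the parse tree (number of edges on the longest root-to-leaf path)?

[T [A ( [T [A b]] )] → [T [A str] → [T [A str]]]]

4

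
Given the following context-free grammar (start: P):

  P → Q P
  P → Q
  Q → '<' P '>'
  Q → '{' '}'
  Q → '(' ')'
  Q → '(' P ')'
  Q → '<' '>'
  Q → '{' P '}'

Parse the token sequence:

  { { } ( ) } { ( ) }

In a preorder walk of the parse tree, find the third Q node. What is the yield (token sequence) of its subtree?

( )

[P [Q { [P [Q { }] [P [Q ( )]]] }] [P [Q { [P [Q ( )]] }]]]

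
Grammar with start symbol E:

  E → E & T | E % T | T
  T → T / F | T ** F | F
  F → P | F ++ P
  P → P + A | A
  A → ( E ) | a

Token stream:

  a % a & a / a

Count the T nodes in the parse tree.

[E [E [E [T [F [P [A a]]]]] % [T [F [P [A a]]]]] & [T [T [F [P [A a]]]] / [F [P [A a]]]]]

4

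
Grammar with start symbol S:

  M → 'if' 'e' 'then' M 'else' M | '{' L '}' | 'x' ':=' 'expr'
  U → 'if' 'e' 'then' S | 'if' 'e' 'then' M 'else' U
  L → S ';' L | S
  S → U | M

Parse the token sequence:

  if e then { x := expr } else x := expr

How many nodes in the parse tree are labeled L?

1

[S [M if e then [M { [L [S [M x := expr]]] }] else [M x := expr]]]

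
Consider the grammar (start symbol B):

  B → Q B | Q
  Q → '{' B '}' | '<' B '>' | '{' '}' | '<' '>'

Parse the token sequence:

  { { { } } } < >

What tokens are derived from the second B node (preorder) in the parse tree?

{ { } }

[B [Q { [B [Q { [B [Q { }]] }]] }] [B [Q < >]]]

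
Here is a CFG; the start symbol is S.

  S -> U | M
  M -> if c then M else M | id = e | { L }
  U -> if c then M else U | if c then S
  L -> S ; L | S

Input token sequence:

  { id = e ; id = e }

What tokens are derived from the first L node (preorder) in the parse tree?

id = e ; id = e

[S [M { [L [S [M id = e]] ; [L [S [M id = e]]]] }]]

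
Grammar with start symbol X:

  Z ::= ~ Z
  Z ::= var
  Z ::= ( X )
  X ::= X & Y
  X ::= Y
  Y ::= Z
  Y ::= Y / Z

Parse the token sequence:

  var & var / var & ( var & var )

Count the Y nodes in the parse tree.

6

[X [X [X [Y [Z var]]] & [Y [Y [Z var]] / [Z var]]] & [Y [Z ( [X [X [Y [Z var]]] & [Y [Z var]]] )]]]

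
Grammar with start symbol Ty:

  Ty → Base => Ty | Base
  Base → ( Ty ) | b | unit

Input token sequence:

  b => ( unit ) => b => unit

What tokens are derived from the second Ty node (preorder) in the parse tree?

[Ty [Base b] => [Ty [Base ( [Ty [Base unit]] )] => [Ty [Base b] => [Ty [Base unit]]]]]

( unit ) => b => unit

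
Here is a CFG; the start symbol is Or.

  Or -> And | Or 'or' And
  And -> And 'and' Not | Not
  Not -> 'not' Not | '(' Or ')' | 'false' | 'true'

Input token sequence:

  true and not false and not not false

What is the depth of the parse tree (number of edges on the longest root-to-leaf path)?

5

[Or [And [And [And [Not true]] and [Not not [Not false]]] and [Not not [Not not [Not false]]]]]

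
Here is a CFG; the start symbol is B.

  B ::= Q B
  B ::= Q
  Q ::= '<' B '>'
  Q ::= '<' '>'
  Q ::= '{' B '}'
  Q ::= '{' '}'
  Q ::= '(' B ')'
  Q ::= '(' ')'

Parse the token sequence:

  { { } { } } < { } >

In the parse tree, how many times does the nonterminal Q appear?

[B [Q { [B [Q { }] [B [Q { }]]] }] [B [Q < [B [Q { }]] >]]]

5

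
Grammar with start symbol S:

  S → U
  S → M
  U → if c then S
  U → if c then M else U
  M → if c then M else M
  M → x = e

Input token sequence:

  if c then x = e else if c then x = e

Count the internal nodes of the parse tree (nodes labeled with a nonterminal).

[S [U if c then [M x = e] else [U if c then [S [M x = e]]]]]

6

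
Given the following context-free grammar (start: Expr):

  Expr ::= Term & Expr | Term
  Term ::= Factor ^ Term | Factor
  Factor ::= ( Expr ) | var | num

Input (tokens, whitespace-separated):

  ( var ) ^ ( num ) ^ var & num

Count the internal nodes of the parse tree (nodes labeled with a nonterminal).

16

[Expr [Term [Factor ( [Expr [Term [Factor var]]] )] ^ [Term [Factor ( [Expr [Term [Factor num]]] )] ^ [Term [Factor var]]]] & [Expr [Term [Factor num]]]]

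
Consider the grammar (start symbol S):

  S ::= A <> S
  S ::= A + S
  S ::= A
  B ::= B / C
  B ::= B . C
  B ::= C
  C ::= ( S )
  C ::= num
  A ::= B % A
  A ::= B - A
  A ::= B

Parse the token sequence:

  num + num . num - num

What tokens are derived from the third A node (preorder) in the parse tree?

[S [A [B [C num]]] + [S [A [B [B [C num]] . [C num]] - [A [B [C num]]]]]]

num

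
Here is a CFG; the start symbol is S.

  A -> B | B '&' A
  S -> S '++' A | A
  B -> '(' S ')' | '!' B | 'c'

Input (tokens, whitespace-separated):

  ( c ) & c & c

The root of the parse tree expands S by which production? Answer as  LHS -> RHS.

[S [A [B ( [S [A [B c]]] )] & [A [B c] & [A [B c]]]]]

S -> A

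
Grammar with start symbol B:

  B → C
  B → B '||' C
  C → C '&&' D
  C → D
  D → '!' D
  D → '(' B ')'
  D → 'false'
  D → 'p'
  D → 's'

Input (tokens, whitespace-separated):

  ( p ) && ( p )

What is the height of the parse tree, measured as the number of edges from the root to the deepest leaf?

[B [C [C [D ( [B [C [D p]]] )]] && [D ( [B [C [D p]]] )]]]

7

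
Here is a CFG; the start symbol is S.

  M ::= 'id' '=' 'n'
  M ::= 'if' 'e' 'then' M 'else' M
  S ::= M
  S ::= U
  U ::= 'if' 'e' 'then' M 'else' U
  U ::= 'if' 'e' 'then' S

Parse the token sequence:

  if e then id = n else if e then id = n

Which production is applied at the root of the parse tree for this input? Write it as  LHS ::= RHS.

[S [U if e then [M id = n] else [U if e then [S [M id = n]]]]]

S ::= U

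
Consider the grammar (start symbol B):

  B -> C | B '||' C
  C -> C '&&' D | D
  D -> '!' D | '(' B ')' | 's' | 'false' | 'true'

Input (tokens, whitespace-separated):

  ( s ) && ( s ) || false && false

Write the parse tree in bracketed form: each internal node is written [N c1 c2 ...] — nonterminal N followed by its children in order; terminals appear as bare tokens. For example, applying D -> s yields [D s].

B
B || C
C || C
C && D || C
D && D || C
( B ) && D || C
( C ) && D || C
( D ) && D || C
( s ) && D || C
( s ) && ( B ) || C
( s ) && ( C ) || C
( s ) && ( D ) || C
( s ) && ( s ) || C
( s ) && ( s ) || C && D
( s ) && ( s ) || D && D
( s ) && ( s ) || false && D
( s ) && ( s ) || false && false

[B [B [C [C [D ( [B [C [D s]]] )]] && [D ( [B [C [D s]]] )]]] || [C [C [D false]] && [D false]]]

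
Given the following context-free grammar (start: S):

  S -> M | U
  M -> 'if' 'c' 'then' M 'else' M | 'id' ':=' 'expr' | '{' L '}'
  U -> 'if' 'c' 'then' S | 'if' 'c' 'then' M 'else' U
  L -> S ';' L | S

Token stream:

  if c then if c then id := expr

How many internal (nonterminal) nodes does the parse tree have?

[S [U if c then [S [U if c then [S [M id := expr]]]]]]

6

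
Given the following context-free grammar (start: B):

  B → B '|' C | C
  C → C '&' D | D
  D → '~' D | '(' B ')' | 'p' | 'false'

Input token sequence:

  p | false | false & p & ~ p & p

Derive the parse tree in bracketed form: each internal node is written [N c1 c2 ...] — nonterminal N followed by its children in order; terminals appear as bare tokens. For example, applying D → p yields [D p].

[B [B [B [C [D p]]] | [C [D false]]] | [C [C [C [C [D false]] & [D p]] & [D ~ [D p]]] & [D p]]]

B
B | C
B | C | C
C | C | C
D | C | C
p | C | C
p | D | C
p | false | C
p | false | C & D
p | false | C & D & D
p | false | C & D & D & D
p | false | D & D & D & D
p | false | false & D & D & D
p | false | false & p & D & D
p | false | false & p & ~ D & D
p | false | false & p & ~ p & D
p | false | false & p & ~ p & p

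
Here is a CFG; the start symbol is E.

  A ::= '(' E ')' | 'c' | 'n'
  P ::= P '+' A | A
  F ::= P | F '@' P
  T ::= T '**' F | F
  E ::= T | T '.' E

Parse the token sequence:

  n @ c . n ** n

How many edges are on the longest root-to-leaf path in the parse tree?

[E [T [F [F [P [A n]]] @ [P [A c]]]] . [E [T [T [F [P [A n]]]] ** [F [P [A n]]]]]]

7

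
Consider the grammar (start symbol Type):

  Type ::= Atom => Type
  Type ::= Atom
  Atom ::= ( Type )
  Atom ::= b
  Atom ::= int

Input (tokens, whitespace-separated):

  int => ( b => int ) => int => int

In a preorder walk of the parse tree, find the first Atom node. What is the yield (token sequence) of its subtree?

[Type [Atom int] => [Type [Atom ( [Type [Atom b] => [Type [Atom int]]] )] => [Type [Atom int] => [Type [Atom int]]]]]

int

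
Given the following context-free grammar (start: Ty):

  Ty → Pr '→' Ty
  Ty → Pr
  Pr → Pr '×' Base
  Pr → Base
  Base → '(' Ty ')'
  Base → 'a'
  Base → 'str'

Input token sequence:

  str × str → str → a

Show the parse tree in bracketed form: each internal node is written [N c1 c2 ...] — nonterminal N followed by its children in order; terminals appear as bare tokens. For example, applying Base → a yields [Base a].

Ty
Pr → Ty
Pr × Base → Ty
Base × Base → Ty
str × Base → Ty
str × str → Ty
str × str → Pr → Ty
str × str → Base → Ty
str × str → str → Ty
str × str → str → Pr
str × str → str → Base
str × str → str → a

[Ty [Pr [Pr [Base str]] × [Base str]] → [Ty [Pr [Base str]] → [Ty [Pr [Base a]]]]]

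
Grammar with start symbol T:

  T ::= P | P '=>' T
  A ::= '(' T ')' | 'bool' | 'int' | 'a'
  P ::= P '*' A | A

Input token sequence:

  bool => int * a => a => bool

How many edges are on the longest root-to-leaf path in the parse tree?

[T [P [A bool]] => [T [P [P [A int]] * [A a]] => [T [P [A a]] => [T [P [A bool]]]]]]

6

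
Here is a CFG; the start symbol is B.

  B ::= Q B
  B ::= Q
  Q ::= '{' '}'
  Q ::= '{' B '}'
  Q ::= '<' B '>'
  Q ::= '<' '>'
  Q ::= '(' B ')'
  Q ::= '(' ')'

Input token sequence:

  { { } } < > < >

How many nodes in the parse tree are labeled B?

4

[B [Q { [B [Q { }]] }] [B [Q < >] [B [Q < >]]]]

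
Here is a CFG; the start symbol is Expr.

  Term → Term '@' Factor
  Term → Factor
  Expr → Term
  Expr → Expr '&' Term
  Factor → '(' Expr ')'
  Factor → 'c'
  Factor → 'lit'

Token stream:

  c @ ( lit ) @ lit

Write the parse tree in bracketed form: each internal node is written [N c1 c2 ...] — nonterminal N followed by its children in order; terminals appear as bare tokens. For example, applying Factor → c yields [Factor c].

[Expr [Term [Term [Term [Factor c]] @ [Factor ( [Expr [Term [Factor lit]]] )]] @ [Factor lit]]]

Expr
Term
Term @ Factor
Term @ Factor @ Factor
Factor @ Factor @ Factor
c @ Factor @ Factor
c @ ( Expr ) @ Factor
c @ ( Term ) @ Factor
c @ ( Factor ) @ Factor
c @ ( lit ) @ Factor
c @ ( lit ) @ lit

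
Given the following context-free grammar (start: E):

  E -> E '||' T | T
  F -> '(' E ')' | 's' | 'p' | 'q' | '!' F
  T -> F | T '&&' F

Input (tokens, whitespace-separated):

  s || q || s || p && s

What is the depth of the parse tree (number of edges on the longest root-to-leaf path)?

6

[E [E [E [E [T [F s]]] || [T [F q]]] || [T [F s]]] || [T [T [F p]] && [F s]]]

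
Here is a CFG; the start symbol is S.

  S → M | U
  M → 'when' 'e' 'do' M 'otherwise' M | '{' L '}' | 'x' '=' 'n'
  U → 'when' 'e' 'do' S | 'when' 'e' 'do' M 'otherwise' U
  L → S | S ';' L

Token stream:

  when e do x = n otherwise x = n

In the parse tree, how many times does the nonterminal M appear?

3

[S [M when e do [M x = n] otherwise [M x = n]]]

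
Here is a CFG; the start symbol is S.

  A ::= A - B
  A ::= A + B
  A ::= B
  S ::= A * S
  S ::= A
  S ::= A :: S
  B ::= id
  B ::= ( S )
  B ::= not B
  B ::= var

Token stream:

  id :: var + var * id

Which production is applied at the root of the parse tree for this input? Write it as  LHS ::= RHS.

[S [A [B id]] :: [S [A [A [B var]] + [B var]] * [S [A [B id]]]]]

S ::= A :: S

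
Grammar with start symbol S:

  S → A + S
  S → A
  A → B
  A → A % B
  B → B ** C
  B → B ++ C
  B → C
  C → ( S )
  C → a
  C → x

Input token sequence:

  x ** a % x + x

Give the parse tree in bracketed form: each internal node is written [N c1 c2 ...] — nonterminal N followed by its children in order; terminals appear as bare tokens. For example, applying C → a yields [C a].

S
A + S
A % B + S
B % B + S
B ** C % B + S
C ** C % B + S
x ** C % B + S
x ** a % B + S
x ** a % C + S
x ** a % x + S
x ** a % x + A
x ** a % x + B
x ** a % x + C
x ** a % x + x

[S [A [A [B [B [C x]] ** [C a]]] % [B [C x]]] + [S [A [B [C x]]]]]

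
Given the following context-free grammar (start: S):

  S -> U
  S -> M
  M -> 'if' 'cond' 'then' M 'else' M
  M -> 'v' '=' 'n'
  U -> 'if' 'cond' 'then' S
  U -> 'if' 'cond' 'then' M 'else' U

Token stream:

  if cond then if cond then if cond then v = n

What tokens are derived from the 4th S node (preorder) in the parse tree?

[S [U if cond then [S [U if cond then [S [U if cond then [S [M v = n]]]]]]]]

v = n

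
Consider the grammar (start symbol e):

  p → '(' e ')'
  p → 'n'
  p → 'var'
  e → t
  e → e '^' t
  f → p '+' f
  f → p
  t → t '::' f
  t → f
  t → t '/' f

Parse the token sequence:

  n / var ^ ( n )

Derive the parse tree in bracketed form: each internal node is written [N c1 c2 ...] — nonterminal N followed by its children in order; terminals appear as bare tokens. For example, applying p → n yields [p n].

[e [e [t [t [f [p n]]] / [f [p var]]]] ^ [t [f [p ( [e [t [f [p n]]]] )]]]]

e
e ^ t
t ^ t
t / f ^ t
f / f ^ t
p / f ^ t
n / f ^ t
n / p ^ t
n / var ^ t
n / var ^ f
n / var ^ p
n / var ^ ( e )
n / var ^ ( t )
n / var ^ ( f )
n / var ^ ( p )
n / var ^ ( n )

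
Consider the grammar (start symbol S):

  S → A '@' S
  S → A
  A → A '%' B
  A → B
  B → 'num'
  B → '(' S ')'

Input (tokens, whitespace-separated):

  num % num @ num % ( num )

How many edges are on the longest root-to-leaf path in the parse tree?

[S [A [A [B num]] % [B num]] @ [S [A [A [B num]] % [B ( [S [A [B num]]] )]]]]

7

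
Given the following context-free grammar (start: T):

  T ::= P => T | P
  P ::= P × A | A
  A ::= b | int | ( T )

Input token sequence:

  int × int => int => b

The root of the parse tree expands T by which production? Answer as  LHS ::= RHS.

T ::= P => T

[T [P [P [A int]] × [A int]] => [T [P [A int]] => [T [P [A b]]]]]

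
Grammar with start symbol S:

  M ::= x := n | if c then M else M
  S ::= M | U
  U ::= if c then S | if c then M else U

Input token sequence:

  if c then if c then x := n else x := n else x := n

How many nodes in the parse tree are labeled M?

[S [M if c then [M if c then [M x := n] else [M x := n]] else [M x := n]]]

5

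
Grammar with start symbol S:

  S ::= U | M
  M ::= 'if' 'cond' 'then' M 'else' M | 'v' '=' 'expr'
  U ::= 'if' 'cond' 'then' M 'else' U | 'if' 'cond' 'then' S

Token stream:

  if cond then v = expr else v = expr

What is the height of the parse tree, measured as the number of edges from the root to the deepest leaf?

3

[S [M if cond then [M v = expr] else [M v = expr]]]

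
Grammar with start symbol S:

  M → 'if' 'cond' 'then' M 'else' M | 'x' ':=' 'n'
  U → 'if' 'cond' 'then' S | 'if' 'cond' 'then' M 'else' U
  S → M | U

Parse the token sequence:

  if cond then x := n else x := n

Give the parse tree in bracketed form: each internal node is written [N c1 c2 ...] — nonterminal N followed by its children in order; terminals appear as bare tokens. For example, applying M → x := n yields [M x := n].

S
M
if cond then M else M
if cond then x := n else M
if cond then x := n else x := n

[S [M if cond then [M x := n] else [M x := n]]]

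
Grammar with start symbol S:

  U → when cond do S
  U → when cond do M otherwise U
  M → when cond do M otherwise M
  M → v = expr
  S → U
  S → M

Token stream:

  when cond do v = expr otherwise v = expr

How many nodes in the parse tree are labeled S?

1

[S [M when cond do [M v = expr] otherwise [M v = expr]]]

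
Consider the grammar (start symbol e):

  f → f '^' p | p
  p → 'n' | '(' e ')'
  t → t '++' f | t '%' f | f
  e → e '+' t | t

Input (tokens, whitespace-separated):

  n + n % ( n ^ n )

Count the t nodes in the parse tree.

[e [e [t [f [p n]]]] + [t [t [f [p n]]] % [f [p ( [e [t [f [f [p n]] ^ [p n]]]] )]]]]

4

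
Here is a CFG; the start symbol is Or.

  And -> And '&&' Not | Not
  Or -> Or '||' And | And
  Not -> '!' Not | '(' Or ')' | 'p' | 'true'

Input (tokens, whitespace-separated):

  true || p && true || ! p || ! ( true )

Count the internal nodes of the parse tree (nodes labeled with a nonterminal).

19

[Or [Or [Or [Or [And [Not true]]] || [And [And [Not p]] && [Not true]]] || [And [Not ! [Not p]]]] || [And [Not ! [Not ( [Or [And [Not true]]] )]]]]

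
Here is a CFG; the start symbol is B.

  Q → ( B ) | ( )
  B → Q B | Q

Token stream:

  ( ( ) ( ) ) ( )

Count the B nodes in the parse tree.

[B [Q ( [B [Q ( )] [B [Q ( )]]] )] [B [Q ( )]]]

4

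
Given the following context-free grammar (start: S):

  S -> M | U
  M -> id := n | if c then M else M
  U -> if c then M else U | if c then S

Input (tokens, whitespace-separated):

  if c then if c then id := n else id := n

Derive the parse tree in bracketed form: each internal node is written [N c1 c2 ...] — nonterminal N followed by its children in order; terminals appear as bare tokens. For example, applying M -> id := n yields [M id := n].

[S [U if c then [S [M if c then [M id := n] else [M id := n]]]]]

S
U
if c then S
if c then M
if c then if c then M else M
if c then if c then id := n else M
if c then if c then id := n else id := n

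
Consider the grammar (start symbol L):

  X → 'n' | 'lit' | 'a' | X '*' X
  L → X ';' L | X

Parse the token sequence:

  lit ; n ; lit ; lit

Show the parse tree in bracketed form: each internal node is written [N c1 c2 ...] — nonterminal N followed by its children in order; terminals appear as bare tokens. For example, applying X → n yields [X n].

L
X ; L
lit ; L
lit ; X ; L
lit ; n ; L
lit ; n ; X ; L
lit ; n ; lit ; L
lit ; n ; lit ; X
lit ; n ; lit ; lit

[L [X lit] ; [L [X n] ; [L [X lit] ; [L [X lit]]]]]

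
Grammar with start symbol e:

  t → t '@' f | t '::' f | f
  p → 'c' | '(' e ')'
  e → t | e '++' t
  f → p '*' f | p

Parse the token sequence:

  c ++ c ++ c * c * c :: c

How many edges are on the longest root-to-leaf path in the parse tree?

[e [e [e [t [f [p c]]]] ++ [t [f [p c]]]] ++ [t [t [f [p c] * [f [p c] * [f [p c]]]]] :: [f [p c]]]]

7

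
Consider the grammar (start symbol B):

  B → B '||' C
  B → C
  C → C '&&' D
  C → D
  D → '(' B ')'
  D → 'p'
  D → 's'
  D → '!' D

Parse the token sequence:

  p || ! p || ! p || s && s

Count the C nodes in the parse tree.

5

[B [B [B [B [C [D p]]] || [C [D ! [D p]]]] || [C [D ! [D p]]]] || [C [C [D s]] && [D s]]]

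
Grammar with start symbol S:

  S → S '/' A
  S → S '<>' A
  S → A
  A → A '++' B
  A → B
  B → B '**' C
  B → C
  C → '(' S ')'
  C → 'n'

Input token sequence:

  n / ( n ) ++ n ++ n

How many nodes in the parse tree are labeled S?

[S [S [A [B [C n]]]] / [A [A [A [B [C ( [S [A [B [C n]]]] )]]] ++ [B [C n]]] ++ [B [C n]]]]

3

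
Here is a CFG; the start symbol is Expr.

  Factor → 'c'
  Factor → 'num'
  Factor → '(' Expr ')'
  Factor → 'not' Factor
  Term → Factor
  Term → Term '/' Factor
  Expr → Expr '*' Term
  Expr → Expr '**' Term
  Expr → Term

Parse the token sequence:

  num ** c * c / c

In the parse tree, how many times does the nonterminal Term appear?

4

[Expr [Expr [Expr [Term [Factor num]]] ** [Term [Factor c]]] * [Term [Term [Factor c]] / [Factor c]]]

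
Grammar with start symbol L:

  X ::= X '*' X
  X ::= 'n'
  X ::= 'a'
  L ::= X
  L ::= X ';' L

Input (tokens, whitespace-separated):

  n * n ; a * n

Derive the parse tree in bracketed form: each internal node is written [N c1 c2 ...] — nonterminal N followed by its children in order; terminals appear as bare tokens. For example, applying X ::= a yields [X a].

L
X ; L
X * X ; L
n * X ; L
n * n ; L
n * n ; X
n * n ; X * X
n * n ; a * X
n * n ; a * n

[L [X [X n] * [X n]] ; [L [X [X a] * [X n]]]]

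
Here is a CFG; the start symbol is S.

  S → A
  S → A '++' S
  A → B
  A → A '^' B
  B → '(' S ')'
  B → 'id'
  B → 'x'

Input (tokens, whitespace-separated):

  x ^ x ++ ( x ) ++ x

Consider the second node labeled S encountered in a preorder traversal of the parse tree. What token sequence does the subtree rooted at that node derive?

[S [A [A [B x]] ^ [B x]] ++ [S [A [B ( [S [A [B x]]] )]] ++ [S [A [B x]]]]]

( x ) ++ x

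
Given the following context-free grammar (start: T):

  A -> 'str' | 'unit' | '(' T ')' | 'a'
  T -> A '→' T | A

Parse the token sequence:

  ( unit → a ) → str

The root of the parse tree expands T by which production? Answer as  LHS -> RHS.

[T [A ( [T [A unit] → [T [A a]]] )] → [T [A str]]]

T -> A '→' T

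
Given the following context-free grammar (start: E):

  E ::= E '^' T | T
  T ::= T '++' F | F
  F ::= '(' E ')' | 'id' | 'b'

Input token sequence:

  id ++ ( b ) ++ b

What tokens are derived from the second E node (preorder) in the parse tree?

[E [T [T [T [F id]] ++ [F ( [E [T [F b]]] )]] ++ [F b]]]

b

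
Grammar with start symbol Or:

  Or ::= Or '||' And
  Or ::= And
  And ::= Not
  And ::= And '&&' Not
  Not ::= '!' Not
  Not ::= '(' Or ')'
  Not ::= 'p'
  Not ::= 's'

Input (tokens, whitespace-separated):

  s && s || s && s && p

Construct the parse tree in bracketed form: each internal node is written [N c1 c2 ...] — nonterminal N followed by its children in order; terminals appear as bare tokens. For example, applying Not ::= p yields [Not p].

Or
Or || And
And || And
And && Not || And
Not && Not || And
s && Not || And
s && s || And
s && s || And && Not
s && s || And && Not && Not
s && s || Not && Not && Not
s && s || s && Not && Not
s && s || s && s && Not
s && s || s && s && p

[Or [Or [And [And [Not s]] && [Not s]]] || [And [And [And [Not s]] && [Not s]] && [Not p]]]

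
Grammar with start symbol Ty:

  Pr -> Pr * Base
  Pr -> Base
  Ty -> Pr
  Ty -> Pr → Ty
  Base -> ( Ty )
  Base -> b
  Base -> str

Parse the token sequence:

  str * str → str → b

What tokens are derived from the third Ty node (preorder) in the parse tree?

[Ty [Pr [Pr [Base str]] * [Base str]] → [Ty [Pr [Base str]] → [Ty [Pr [Base b]]]]]

b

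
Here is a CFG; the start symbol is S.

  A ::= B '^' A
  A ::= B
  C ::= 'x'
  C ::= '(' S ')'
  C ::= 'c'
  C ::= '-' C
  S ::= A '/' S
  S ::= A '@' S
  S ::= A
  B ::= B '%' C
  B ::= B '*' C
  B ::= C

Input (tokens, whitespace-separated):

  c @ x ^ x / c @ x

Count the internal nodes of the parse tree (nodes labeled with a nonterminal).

19

[S [A [B [C c]]] @ [S [A [B [C x]] ^ [A [B [C x]]]] / [S [A [B [C c]]] @ [S [A [B [C x]]]]]]]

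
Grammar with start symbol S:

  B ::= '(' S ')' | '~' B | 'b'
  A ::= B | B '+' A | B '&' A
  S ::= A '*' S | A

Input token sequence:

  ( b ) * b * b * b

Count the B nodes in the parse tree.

5

[S [A [B ( [S [A [B b]]] )]] * [S [A [B b]] * [S [A [B b]] * [S [A [B b]]]]]]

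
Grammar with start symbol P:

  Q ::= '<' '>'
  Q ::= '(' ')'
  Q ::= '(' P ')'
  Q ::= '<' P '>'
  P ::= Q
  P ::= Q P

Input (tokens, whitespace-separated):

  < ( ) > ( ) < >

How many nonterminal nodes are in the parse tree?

[P [Q < [P [Q ( )]] >] [P [Q ( )] [P [Q < >]]]]

8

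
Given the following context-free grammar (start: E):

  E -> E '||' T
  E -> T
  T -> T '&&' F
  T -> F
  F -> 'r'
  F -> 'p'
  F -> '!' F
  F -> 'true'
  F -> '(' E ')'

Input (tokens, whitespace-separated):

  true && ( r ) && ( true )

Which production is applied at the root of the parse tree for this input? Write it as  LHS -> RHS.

E -> T

[E [T [T [T [F true]] && [F ( [E [T [F r]]] )]] && [F ( [E [T [F true]]] )]]]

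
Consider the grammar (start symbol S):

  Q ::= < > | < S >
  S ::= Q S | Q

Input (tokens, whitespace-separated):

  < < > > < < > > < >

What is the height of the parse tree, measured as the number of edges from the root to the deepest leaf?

5

[S [Q < [S [Q < >]] >] [S [Q < [S [Q < >]] >] [S [Q < >]]]]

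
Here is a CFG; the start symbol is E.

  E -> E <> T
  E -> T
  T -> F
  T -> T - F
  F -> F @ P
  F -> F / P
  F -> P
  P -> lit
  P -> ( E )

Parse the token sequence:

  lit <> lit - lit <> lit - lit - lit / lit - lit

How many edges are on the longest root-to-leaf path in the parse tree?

[E [E [E [T [F [P lit]]]] <> [T [T [F [P lit]]] - [F [P lit]]]] <> [T [T [T [T [F [P lit]]] - [F [P lit]]] - [F [F [P lit]] / [P lit]]] - [F [P lit]]]]

7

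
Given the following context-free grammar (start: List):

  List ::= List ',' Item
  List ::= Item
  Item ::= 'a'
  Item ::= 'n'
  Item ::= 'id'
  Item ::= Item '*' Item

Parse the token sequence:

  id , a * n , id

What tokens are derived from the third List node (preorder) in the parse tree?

id

[List [List [List [Item id]] , [Item [Item a] * [Item n]]] , [Item id]]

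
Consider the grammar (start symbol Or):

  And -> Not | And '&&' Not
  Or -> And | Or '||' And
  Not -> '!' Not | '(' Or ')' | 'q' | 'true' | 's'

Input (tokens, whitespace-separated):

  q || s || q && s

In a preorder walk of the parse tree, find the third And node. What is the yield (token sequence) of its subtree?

q && s

[Or [Or [Or [And [Not q]]] || [And [Not s]]] || [And [And [Not q]] && [Not s]]]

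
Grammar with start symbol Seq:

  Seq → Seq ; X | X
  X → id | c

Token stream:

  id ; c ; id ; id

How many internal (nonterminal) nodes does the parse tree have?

[Seq [Seq [Seq [Seq [X id]] ; [X c]] ; [X id]] ; [X id]]

8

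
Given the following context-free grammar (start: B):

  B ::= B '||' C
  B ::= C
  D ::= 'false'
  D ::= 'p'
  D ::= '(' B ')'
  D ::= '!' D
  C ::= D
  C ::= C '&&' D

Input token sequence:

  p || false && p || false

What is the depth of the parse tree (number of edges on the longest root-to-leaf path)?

5

[B [B [B [C [D p]]] || [C [C [D false]] && [D p]]] || [C [D false]]]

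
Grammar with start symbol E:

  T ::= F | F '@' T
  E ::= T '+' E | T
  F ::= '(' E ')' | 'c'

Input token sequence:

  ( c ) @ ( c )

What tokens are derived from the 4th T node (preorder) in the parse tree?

c

[E [T [F ( [E [T [F c]]] )] @ [T [F ( [E [T [F c]]] )]]]]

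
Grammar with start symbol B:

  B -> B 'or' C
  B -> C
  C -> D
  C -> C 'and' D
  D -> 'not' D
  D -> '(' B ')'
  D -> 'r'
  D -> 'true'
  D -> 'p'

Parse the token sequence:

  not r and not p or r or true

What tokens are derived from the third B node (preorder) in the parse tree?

not r and not p

[B [B [B [C [C [D not [D r]]] and [D not [D p]]]] or [C [D r]]] or [C [D true]]]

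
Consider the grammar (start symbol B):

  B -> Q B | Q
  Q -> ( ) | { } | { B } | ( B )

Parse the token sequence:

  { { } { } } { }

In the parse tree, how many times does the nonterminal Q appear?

4

[B [Q { [B [Q { }] [B [Q { }]]] }] [B [Q { }]]]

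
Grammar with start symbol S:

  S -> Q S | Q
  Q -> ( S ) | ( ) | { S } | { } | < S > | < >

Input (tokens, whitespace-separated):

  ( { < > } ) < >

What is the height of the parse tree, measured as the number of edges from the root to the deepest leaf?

6

[S [Q ( [S [Q { [S [Q < >]] }]] )] [S [Q < >]]]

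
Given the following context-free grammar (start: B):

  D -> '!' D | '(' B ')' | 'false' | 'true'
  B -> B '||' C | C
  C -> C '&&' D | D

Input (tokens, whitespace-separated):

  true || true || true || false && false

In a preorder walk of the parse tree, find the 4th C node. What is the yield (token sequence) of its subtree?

[B [B [B [B [C [D true]]] || [C [D true]]] || [C [D true]]] || [C [C [D false]] && [D false]]]

false && false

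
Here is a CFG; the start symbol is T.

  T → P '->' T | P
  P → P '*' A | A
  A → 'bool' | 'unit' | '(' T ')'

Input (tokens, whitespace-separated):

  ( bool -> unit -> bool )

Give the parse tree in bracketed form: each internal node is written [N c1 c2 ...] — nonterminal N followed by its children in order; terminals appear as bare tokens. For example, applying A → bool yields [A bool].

T
P
A
( T )
( P -> T )
( A -> T )
( bool -> T )
( bool -> P -> T )
( bool -> A -> T )
( bool -> unit -> T )
( bool -> unit -> P )
( bool -> unit -> A )
( bool -> unit -> bool )

[T [P [A ( [T [P [A bool]] -> [T [P [A unit]] -> [T [P [A bool]]]]] )]]]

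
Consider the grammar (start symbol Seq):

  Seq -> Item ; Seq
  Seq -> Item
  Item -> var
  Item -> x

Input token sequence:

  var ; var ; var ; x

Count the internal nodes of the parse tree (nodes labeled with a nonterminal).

[Seq [Item var] ; [Seq [Item var] ; [Seq [Item var] ; [Seq [Item x]]]]]

8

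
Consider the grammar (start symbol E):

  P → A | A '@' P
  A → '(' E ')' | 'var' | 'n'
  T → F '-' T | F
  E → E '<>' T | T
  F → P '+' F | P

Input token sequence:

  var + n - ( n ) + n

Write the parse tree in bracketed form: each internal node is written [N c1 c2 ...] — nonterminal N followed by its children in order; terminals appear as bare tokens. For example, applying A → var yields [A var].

[E [T [F [P [A var]] + [F [P [A n]]]] - [T [F [P [A ( [E [T [F [P [A n]]]]] )]] + [F [P [A n]]]]]]]

E
T
F - T
P + F - T
A + F - T
var + F - T
var + P - T
var + A - T
var + n - T
var + n - F
var + n - P + F
var + n - A + F
var + n - ( E ) + F
var + n - ( T ) + F
var + n - ( F ) + F
var + n - ( P ) + F
var + n - ( A ) + F
var + n - ( n ) + F
var + n - ( n ) + P
var + n - ( n ) + A
var + n - ( n ) + n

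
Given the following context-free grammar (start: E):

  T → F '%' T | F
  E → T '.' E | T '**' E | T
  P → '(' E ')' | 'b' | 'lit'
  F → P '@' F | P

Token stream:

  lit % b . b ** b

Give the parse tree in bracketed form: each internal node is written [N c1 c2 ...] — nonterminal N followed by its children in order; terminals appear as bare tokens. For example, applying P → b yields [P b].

[E [T [F [P lit]] % [T [F [P b]]]] . [E [T [F [P b]]] ** [E [T [F [P b]]]]]]

E
T . E
F % T . E
P % T . E
lit % T . E
lit % F . E
lit % P . E
lit % b . E
lit % b . T ** E
lit % b . F ** E
lit % b . P ** E
lit % b . b ** E
lit % b . b ** T
lit % b . b ** F
lit % b . b ** P
lit % b . b ** b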